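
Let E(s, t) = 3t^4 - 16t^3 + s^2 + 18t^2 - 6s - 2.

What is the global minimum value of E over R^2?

-38

E(s,t) separates as P(s) + Q(t) − 2, so its minimum is min P + min Q − 2.
P'(s) = 2s - 6 vanishes at s ∈ {3}; Q'(t) = 12t(t - 3)(t - 1) vanishes at t ∈ {0, 1, 3}.
Local minima of P (where P''>0): P(3)=-9. Local minima of Q: Q(0)=0, Q(3)=-27.
So the global minimum of E is P(3) + Q(3) − 2 = -9 − 27 − 2 = -38, attained at (3, 3).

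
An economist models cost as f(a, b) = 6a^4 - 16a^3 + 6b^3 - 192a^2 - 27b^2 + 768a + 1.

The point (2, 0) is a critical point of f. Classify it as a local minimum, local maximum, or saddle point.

The mixed partial ∂²f/∂a∂b is 0, so the Hessian at any point is diag(f_aa, f_bb) = diag(24(3a^2 - 4a - 16), 18(2b - 3)).
At (2, 0): H = diag(-288, -54).
Both eigenvalues are negative, so H is negative definite: a local maximum.

local maximum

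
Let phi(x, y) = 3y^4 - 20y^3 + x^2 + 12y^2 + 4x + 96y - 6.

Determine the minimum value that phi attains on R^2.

-71

phi(x,y) separates as P(x) + Q(y) − 6, so its minimum is min P + min Q − 6.
P'(x) = 2x + 4 vanishes at x ∈ {-2}; Q'(y) = 12(y - 4)(y - 2)(y + 1) vanishes at y ∈ {-1, 2, 4}.
Local minima of P (where P''>0): P(-2)=-4. Local minima of Q: Q(-1)=-61, Q(4)=64.
So the global minimum of phi is P(-2) + Q(-1) − 6 = -4 − 61 − 6 = -71, attained at (-2, -1).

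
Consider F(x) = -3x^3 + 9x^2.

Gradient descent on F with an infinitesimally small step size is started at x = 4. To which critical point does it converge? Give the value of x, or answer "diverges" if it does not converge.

F'(x) = -9x(x - 2), so F'(4) = -72.
Gradient descent moves in the -F' direction, i.e. x is increasing.
There is no critical point above x=4, and F' keeps the same sign, so the iterate runs off to +∞.

diverges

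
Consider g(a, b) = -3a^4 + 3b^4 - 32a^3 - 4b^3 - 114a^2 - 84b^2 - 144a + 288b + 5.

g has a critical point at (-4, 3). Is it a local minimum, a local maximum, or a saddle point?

saddle point

The mixed partial ∂²g/∂a∂b is 0, so the Hessian at any point is diag(g_aa, g_bb) = diag(-12(3a^2 + 16a + 19), 12(3b^2 - 2b - 14)).
At (-4, 3): H = diag(-36, 84).
The eigenvalues have opposite signs, so H is indefinite: a saddle point.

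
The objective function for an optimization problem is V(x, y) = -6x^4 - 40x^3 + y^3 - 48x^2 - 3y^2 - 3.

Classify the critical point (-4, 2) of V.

The mixed partial ∂²V/∂x∂y is 0, so the Hessian at any point is diag(V_xx, V_yy) = diag(-24(3x^2 + 10x + 4), 6(y - 1)).
At (-4, 2): H = diag(-288, 6).
The eigenvalues have opposite signs, so H is indefinite: a saddle point.

saddle point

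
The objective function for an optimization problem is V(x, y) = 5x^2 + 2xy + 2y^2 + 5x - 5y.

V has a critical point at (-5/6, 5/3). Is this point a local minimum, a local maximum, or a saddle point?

The Hessian of V is constant: H = [[10, 2], [2, 4]].
det(H) = 10·4 − 2² = 36.
det(H) > 0 and tr(H) = 14 > 0, so H is positive definite and the point is a local minimum.

local minimum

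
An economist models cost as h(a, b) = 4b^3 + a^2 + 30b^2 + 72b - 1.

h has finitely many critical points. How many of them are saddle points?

h separates as a function of a plus a function of b, so ∇h=0 decouples.
∂h/∂a = 2a = 0 at a ∈ {0}; ∂h/∂b = 12(b + 2)(b + 3) = 0 at b ∈ {-3, -2}.
The Hessian is diagonal: diag(h_aa, h_bb). Second derivatives: h_aa(0)=2; h_bb(-3)=-12, h_bb(-2)=12.
Saddle points occur where the two diagonal entries have opposite signs: (0, -3). Count: 1.

1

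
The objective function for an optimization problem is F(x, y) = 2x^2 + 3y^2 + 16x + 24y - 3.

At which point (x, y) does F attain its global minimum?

(-4, -4)

F(x,y) separates as P(x) + Q(y) − 3, so its minimum is min P + min Q − 3.
P'(x) = 4x + 16 vanishes at x ∈ {-4}; Q'(y) = 6y + 24 vanishes at y ∈ {-4}.
Local minima of P (where P''>0): P(-4)=-32. Local minima of Q: Q(-4)=-48.
So the global minimum of F is P(-4) + Q(-4) − 3 = -32 − 48 − 3 = -83, attained at (-4, -4).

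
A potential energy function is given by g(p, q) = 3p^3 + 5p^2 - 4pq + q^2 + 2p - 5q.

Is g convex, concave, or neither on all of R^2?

The term 3p^3 is cubic, so the Hessian is not constant.
∂²g/∂p² = 18p + 10, which takes both signs as p varies (negative for sufficiently negative p). A diagonal entry of the Hessian changing sign means the Hessian is neither positive- nor negative-semidefinite on all of R^2.

neither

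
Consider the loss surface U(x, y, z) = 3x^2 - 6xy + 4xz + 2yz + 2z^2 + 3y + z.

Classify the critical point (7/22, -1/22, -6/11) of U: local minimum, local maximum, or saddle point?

saddle point

The Hessian is constant: H = [[6, -6, 4], [-6, 0, 2], [4, 2, 4]].
Leading principal minors: Δ₁ = 6, Δ₂ = -36, Δ₃ = -264.
The minors fit neither the all-positive nor the alternating-sign pattern, so H is indefinite: a saddle point.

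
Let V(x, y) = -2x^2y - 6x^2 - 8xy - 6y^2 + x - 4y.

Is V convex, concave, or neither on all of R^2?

The term -2x^2y is cubic, so the Hessian is not constant.
∂²V/∂x² = -4y - 12, which takes both signs as y varies (negative for sufficiently large y). A diagonal entry of the Hessian changing sign means the Hessian is neither positive- nor negative-semidefinite on all of R^2.

neither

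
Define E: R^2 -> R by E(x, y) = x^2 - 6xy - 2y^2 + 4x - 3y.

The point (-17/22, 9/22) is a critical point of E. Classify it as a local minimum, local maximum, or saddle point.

saddle point

The Hessian of E is constant: H = [[2, -6], [-6, -4]].
det(H) = 2·(-4) − (-6)² = -44.
Since det(H) < 0, H is indefinite and the critical point is a saddle point.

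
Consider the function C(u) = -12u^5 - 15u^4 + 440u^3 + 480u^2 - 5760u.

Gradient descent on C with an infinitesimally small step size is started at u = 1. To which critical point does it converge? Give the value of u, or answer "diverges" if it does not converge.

2

C'(u) = -60(u - 4)(u - 2)(u + 3)(u + 4), so C'(1) = -3600.
Gradient descent moves in the -C' direction, i.e. u is increasing.
The nearest critical point in that direction is u = 2, where C'' = 3600 > 0 (a local minimum). The iterate converges there.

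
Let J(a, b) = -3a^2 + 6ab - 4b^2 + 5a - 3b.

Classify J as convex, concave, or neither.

J is quadratic, so its Hessian is the constant matrix H = [[-6, 6], [6, -8]].
det(H) = 12, tr(H) = -14.
det(H) > 0 and tr(H) < 0, so H is negative definite everywhere: concave.

concave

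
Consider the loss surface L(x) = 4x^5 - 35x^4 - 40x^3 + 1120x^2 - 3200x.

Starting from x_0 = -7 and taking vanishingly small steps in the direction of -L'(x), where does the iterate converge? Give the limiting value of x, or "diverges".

L'(x) = 20(x - 5)(x - 4)(x - 2)(x + 4), so L'(-7) = 71280.
Gradient descent moves in the -L' direction, i.e. x is decreasing.
There is no critical point below x=-7, and L' keeps the same sign, so the iterate runs off to −∞.

diverges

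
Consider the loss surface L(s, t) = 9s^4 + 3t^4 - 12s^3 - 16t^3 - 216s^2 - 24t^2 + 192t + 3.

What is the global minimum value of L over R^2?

-2221

L(s,t) separates as P(s) + Q(t) + 3, so its minimum is min P + min Q + 3.
P'(s) = 36s(s - 4)(s + 3) vanishes at s ∈ {-3, 0, 4}; Q'(t) = 12(t - 4)(t - 2)(t + 2) vanishes at t ∈ {-2, 2, 4}.
Local minima of P (where P''>0): P(-3)=-891, P(4)=-1920. Local minima of Q: Q(-2)=-304, Q(4)=128.
So the global minimum of L is P(4) + Q(-2) + 3 = -1920 − 304 + 3 = -2221, attained at (4, -2).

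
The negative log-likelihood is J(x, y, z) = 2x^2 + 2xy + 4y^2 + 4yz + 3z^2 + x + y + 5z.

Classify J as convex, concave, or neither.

J is quadratic, so its Hessian is the constant matrix H = [[4, 2, 0], [2, 8, 4], [0, 4, 6]].
Leading principal minors: 4, 28, 104.
All positive ⇒ H ≻ 0 ⇒ convex.

convex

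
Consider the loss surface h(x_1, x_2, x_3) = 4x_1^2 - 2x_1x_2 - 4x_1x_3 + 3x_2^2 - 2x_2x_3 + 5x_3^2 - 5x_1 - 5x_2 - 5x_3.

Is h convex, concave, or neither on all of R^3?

h is quadratic, so its Hessian is the constant matrix H = [[8, -2, -4], [-2, 6, -2], [-4, -2, 10]].
Leading principal minors: 8, 44, 280.
All positive ⇒ H ≻ 0 ⇒ convex.

convex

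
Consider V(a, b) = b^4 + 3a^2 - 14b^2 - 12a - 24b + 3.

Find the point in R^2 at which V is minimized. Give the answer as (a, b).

(2, 3)

V(a,b) separates as P(a) + Q(b) + 3, so its minimum is min P + min Q + 3.
P'(a) = 6a - 12 vanishes at a ∈ {2}; Q'(b) = 4(b - 3)(b + 1)(b + 2) vanishes at b ∈ {-2, -1, 3}.
Local minima of P (where P''>0): P(2)=-12. Local minima of Q: Q(-2)=8, Q(3)=-117.
So the global minimum of V is P(2) + Q(3) + 3 = -12 − 117 + 3 = -126, attained at (2, 3).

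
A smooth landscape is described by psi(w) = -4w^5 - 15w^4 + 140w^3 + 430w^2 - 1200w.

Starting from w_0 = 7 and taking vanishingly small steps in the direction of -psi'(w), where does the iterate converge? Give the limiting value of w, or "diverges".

diverges

psi'(w) = -20(w - 4)(w - 1)(w + 3)(w + 5), so psi'(7) = -43200.
Gradient descent moves in the -psi' direction, i.e. w is increasing.
There is no critical point above w=7, and psi' keeps the same sign, so the iterate runs off to +∞.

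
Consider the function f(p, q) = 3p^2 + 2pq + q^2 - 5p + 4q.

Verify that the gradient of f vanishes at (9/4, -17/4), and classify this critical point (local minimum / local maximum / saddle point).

∇f = (6p + 2q - 5, 2p + 2q + 4); substituting (9/4, -17/4) gives ∇f = (0, 0), so (9/4, -17/4) is indeed a critical point.
The Hessian of f is constant: H = [[6, 2], [2, 2]].
det(H) = 6·2 − 2² = 8.
det(H) > 0 and tr(H) = 8 > 0, so H is positive definite and the point is a local minimum.

local minimum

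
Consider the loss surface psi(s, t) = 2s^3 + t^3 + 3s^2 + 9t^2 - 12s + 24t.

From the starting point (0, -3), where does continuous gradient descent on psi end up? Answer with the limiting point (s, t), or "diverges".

psi is separable, so gradient descent decouples: s follows -∂psi/∂s, t follows -∂psi/∂t.
∂psi/∂s = 6(s - 1)(s + 2); at s=0 this is -12, so s increases.
∂psi/∂t = 3(t + 2)(t + 4); at t=-3 this is -3, so t increases.
s converges to its nearest critical value 1 (a local min of the s-part); t converges to -2. The iterate converges to (1, -2).

(1, -2)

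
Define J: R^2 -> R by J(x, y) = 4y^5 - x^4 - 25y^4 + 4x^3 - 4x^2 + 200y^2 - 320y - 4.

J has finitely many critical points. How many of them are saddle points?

J separates as a function of x plus a function of y, so ∇J=0 decouples.
∂J/∂x = -4x(x - 2)(x - 1) = 0 at x ∈ {0, 1, 2}; ∂J/∂y = 20(y - 4)(y - 2)(y - 1)(y + 2) = 0 at y ∈ {-2, 1, 2, 4}.
The Hessian is diagonal: diag(J_xx, J_yy). Second derivatives: J_xx(0)=-8, J_xx(1)=4, J_xx(2)=-8; J_yy(-2)=-1440, J_yy(1)=180, J_yy(2)=-160, J_yy(4)=720.
Saddle points occur where the two diagonal entries have opposite signs: (0, 1), (0, 4), (1, -2), (1, 2), (2, 1), (2, 4). Count: 6.

6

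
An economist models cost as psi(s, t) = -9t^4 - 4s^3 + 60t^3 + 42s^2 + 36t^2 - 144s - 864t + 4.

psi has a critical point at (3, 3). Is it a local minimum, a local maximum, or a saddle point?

local minimum

The mixed partial ∂²psi/∂s∂t is 0, so the Hessian at any point is diag(psi_ss, psi_tt) = diag(12(-2s + 7), 36(-3t^2 + 10t + 2)).
At (3, 3): H = diag(12, 180).
Both eigenvalues are positive, so H is positive definite: a local minimum.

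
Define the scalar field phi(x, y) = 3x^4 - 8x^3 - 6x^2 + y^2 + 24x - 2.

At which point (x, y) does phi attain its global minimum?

phi(x,y) separates as P(x) + Q(y) − 2, so its minimum is min P + min Q − 2.
P'(x) = 12(x - 2)(x - 1)(x + 1) vanishes at x ∈ {-1, 1, 2}; Q'(y) = 2y vanishes at y ∈ {0}.
Local minima of P (where P''>0): P(-1)=-19, P(2)=8. Local minima of Q: Q(0)=0.
So the global minimum of phi is P(-1) + Q(0) − 2 = -19 + 0 − 2 = -21, attained at (-1, 0).

(-1, 0)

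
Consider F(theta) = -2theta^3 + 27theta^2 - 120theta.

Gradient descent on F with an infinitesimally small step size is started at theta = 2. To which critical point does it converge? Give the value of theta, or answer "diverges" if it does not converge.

F'(theta) = -6(theta - 5)(theta - 4), so F'(2) = -36.
Gradient descent moves in the -F' direction, i.e. theta is increasing.
The nearest critical point in that direction is theta = 4, where F'' = 6 > 0 (a local minimum). The iterate converges there.

4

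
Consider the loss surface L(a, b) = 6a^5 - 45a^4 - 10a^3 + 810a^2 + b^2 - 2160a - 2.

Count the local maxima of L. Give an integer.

L separates as a function of a plus a function of b, so ∇L=0 decouples.
∂L/∂a = 30(a - 4)(a - 3)(a - 2)(a + 3) = 0 at a ∈ {-3, 2, 3, 4}; ∂L/∂b = 2b = 0 at b ∈ {0}.
The Hessian is diagonal: diag(L_aa, L_bb). Second derivatives: L_aa(-3)=-6300, L_aa(2)=300, L_aa(3)=-180, L_aa(4)=420; L_bb(0)=2.
Local maxima occur where both diagonal entries negative: none. Count: 0.

0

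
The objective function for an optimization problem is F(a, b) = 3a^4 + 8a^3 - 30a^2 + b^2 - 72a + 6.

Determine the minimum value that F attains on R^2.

-146

F(a,b) separates as P(a) + Q(b) + 6, so its minimum is min P + min Q + 6.
P'(a) = 12(a - 2)(a + 1)(a + 3) vanishes at a ∈ {-3, -1, 2}; Q'(b) = 2b vanishes at b ∈ {0}.
Local minima of P (where P''>0): P(-3)=-27, P(2)=-152. Local minima of Q: Q(0)=0.
So the global minimum of F is P(2) + Q(0) + 6 = -152 + 0 + 6 = -146, attained at (2, 0).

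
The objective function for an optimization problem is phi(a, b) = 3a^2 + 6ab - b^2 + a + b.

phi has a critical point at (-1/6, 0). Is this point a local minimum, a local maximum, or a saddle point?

The Hessian of phi is constant: H = [[6, 6], [6, -2]].
det(H) = 6·(-2) − 6² = -48.
Since det(H) < 0, H is indefinite and the critical point is a saddle point.

saddle point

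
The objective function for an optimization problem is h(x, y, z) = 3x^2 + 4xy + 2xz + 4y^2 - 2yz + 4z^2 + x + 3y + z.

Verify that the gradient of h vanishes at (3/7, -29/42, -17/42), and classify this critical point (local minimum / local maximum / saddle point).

∇h = (6x + 4y + 2z + 1, 4x + 8y - 2z + 3, 2x - 2y + 8z + 1); substituting (3/7, -29/42, -17/42) gives ∇h = (0, 0, 0), so (3/7, -29/42, -17/42) is indeed a critical point.
The Hessian is constant: H = [[6, 4, 2], [4, 8, -2], [2, -2, 8]].
Leading principal minors: Δ₁ = 6, Δ₂ = 32, Δ₃ = 168.
All leading minors are positive, so H is positive definite: a local minimum.

local minimum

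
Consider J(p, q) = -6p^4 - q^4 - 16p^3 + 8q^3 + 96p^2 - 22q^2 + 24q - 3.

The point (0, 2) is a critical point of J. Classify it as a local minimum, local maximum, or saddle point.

local minimum

The mixed partial ∂²J/∂p∂q is 0, so the Hessian at any point is diag(J_pp, J_qq) = diag(24(-3p^2 - 4p + 8), 4(-3q^2 + 12q - 11)).
At (0, 2): H = diag(192, 4).
Both eigenvalues are positive, so H is positive definite: a local minimum.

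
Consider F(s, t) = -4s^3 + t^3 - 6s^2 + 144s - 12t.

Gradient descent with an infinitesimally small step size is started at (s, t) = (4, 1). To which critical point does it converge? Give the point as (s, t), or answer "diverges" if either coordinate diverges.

F is separable, so gradient descent decouples: s follows -∂F/∂s, t follows -∂F/∂t.
∂F/∂s = -12(s - 3)(s + 4); at s=4 this is -96, so s increases.
∂F/∂t = 3(t - 2)(t + 2); at t=1 this is -9, so t increases.
The s-coordinate has no critical point in that direction and runs off to infinity.

diverges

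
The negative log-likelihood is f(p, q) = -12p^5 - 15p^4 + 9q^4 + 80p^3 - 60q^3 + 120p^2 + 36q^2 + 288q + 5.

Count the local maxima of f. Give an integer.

2

f separates as a function of p plus a function of q, so ∇f=0 decouples.
∂f/∂p = -60p(p - 2)(p + 1)(p + 2) = 0 at p ∈ {-2, -1, 0, 2}; ∂f/∂q = 36(q - 4)(q - 2)(q + 1) = 0 at q ∈ {-1, 2, 4}.
The Hessian is diagonal: diag(f_pp, f_qq). Second derivatives: f_pp(-2)=480, f_pp(-1)=-180, f_pp(0)=240, f_pp(2)=-1440; f_qq(-1)=540, f_qq(2)=-216, f_qq(4)=360.
Local maxima occur where both diagonal entries negative: (-1, 2), (2, 2). Count: 2.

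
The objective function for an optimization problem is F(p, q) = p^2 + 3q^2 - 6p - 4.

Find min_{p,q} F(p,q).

-13

F(p,q) separates as A(p) + B(q) − 4, so its minimum is min A + min B − 4.
A'(p) = 2p - 6 vanishes at p ∈ {3}; B'(q) = 6q vanishes at q ∈ {0}.
Local minima of A (where A''>0): A(3)=-9. Local minima of B: B(0)=0.
So the global minimum of F is A(3) + B(0) − 4 = -9 + 0 − 4 = -13, attained at (3, 0).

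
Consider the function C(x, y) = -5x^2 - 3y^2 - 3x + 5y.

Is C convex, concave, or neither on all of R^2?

concave

C is quadratic, so its Hessian is the constant matrix H = [[-10, 0], [0, -6]].
det(H) = 60, tr(H) = -16.
det(H) > 0 and tr(H) < 0, so H is negative definite everywhere: concave.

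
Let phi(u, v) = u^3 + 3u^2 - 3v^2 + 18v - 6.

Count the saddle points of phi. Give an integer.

1

phi separates as a function of u plus a function of v, so ∇phi=0 decouples.
∂phi/∂u = 3u(u + 2) = 0 at u ∈ {-2, 0}; ∂phi/∂v = -6(v - 3) = 0 at v ∈ {3}.
The Hessian is diagonal: diag(phi_uu, phi_vv). Second derivatives: phi_uu(-2)=-6, phi_uu(0)=6; phi_vv(3)=-6.
Saddle points occur where the two diagonal entries have opposite signs: (0, 3). Count: 1.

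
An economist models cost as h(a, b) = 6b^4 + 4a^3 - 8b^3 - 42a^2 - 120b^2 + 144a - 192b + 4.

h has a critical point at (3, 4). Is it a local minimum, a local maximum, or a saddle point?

The mixed partial ∂²h/∂a∂b is 0, so the Hessian at any point is diag(h_aa, h_bb) = diag(12(2a - 7), 24(3b^2 - 2b - 10)).
At (3, 4): H = diag(-12, 720).
The eigenvalues have opposite signs, so H is indefinite: a saddle point.

saddle point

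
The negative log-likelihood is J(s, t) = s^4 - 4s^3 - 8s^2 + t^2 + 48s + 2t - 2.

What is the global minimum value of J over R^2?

-83

J(s,t) separates as P(s) + Q(t) − 2, so its minimum is min P + min Q − 2.
P'(s) = 4(s - 3)(s - 2)(s + 2) vanishes at s ∈ {-2, 2, 3}; Q'(t) = 2(t + 1) vanishes at t ∈ {-1}.
Local minima of P (where P''>0): P(-2)=-80, P(3)=45. Local minima of Q: Q(-1)=-1.
So the global minimum of J is P(-2) + Q(-1) − 2 = -80 − 1 − 2 = -83, attained at (-2, -1).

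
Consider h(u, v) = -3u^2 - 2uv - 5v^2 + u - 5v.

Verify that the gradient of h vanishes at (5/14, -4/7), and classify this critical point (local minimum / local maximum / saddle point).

local maximum

∇h = (-6u - 2v + 1, -2u - 10v - 5); substituting (5/14, -4/7) gives ∇h = (0, 0), so (5/14, -4/7) is indeed a critical point.
The Hessian of h is constant: H = [[-6, -2], [-2, -10]].
det(H) = (-6)·(-10) − (-2)² = 56.
det(H) > 0 and tr(H) = -16 < 0, so H is negative definite and the point is a local maximum.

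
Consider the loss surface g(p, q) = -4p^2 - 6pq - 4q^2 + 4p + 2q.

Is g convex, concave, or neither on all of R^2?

g is quadratic, so its Hessian is the constant matrix H = [[-8, -6], [-6, -8]].
det(H) = 28, tr(H) = -16.
det(H) > 0 and tr(H) < 0, so H is negative definite everywhere: concave.

concave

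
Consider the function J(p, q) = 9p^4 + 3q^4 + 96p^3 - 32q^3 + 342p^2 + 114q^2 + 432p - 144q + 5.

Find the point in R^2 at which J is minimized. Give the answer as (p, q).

(-1, 1)

J(p,q) separates as A(p) + B(q) + 5, so its minimum is min A + min B + 5.
A'(p) = 36(p + 1)(p + 3)(p + 4) vanishes at p ∈ {-4, -3, -1}; B'(q) = 12(q - 4)(q - 3)(q - 1) vanishes at q ∈ {1, 3, 4}.
Local minima of A (where A''>0): A(-4)=-96, A(-1)=-177. Local minima of B: B(1)=-59, B(4)=-32.
So the global minimum of J is A(-1) + B(1) + 5 = -177 − 59 + 5 = -231, attained at (-1, 1).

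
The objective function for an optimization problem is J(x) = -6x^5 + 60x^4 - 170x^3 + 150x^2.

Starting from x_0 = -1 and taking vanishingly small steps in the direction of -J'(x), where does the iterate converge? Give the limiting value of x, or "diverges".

0

J'(x) = -30x(x - 5)(x - 2)(x - 1), so J'(-1) = -1080.
Gradient descent moves in the -J' direction, i.e. x is increasing.
The nearest critical point in that direction is x = 0, where J'' = 300 > 0 (a local minimum). The iterate converges there.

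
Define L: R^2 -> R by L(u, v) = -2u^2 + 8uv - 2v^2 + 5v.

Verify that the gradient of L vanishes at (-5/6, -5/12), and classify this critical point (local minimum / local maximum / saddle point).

saddle point

∇L = (-4u + 8v, 8u - 4v + 5); substituting (-5/6, -5/12) gives ∇L = (0, 0), so (-5/6, -5/12) is indeed a critical point.
The Hessian of L is constant: H = [[-4, 8], [8, -4]].
det(H) = (-4)·(-4) − 8² = -48.
Since det(H) < 0, H is indefinite and the critical point is a saddle point.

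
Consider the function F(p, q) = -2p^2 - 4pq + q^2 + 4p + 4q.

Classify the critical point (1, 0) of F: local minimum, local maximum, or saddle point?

The Hessian of F is constant: H = [[-4, -4], [-4, 2]].
det(H) = (-4)·2 − (-4)² = -24.
Since det(H) < 0, H is indefinite and the critical point is a saddle point.

saddle point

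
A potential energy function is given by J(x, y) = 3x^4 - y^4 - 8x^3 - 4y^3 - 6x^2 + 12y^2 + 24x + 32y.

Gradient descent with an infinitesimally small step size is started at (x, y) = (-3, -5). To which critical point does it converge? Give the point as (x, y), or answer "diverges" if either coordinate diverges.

diverges

J is separable, so gradient descent decouples: x follows -∂J/∂x, y follows -∂J/∂y.
∂J/∂x = 12(x - 2)(x - 1)(x + 1); at x=-3 this is -480, so x increases.
∂J/∂y = -4(y - 2)(y + 1)(y + 4); at y=-5 this is 112, so y decreases.
The y-coordinate has no critical point in that direction and runs off to infinity.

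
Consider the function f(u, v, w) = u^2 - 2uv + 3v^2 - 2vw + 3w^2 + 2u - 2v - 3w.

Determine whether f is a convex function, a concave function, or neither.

f is quadratic, so its Hessian is the constant matrix H = [[2, -2, 0], [-2, 6, -2], [0, -2, 6]].
Leading principal minors: 2, 8, 40.
All positive ⇒ H ≻ 0 ⇒ convex.

convex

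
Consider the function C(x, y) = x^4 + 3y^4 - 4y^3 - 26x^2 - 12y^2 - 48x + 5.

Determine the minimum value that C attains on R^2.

-379

C(x,y) separates as P(x) + Q(y) + 5, so its minimum is min P + min Q + 5.
P'(x) = 4(x - 4)(x + 1)(x + 3) vanishes at x ∈ {-3, -1, 4}; Q'(y) = 12y(y - 2)(y + 1) vanishes at y ∈ {-1, 0, 2}.
Local minima of P (where P''>0): P(-3)=-9, P(4)=-352. Local minima of Q: Q(-1)=-5, Q(2)=-32.
So the global minimum of C is P(4) + Q(2) + 5 = -352 − 32 + 5 = -379, attained at (4, 2).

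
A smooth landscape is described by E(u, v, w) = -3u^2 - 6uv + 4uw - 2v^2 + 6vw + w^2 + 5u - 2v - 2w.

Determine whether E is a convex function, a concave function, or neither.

neither

E is quadratic, so its Hessian is the constant matrix H = [[-6, -6, 4], [-6, -4, 6], [4, 6, 2]].
Leading principal minors: -6, -12, -32.
Neither pattern holds ⇒ H is indefinite ⇒ neither convex nor concave.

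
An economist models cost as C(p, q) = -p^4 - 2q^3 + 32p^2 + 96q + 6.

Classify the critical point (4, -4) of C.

saddle point

The mixed partial ∂²C/∂p∂q is 0, so the Hessian at any point is diag(C_pp, C_qq) = diag(4(-3p^2 + 16), -12q).
At (4, -4): H = diag(-128, 48).
The eigenvalues have opposite signs, so H is indefinite: a saddle point.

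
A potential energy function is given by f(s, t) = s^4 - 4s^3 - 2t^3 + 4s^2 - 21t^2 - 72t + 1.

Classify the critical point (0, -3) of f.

The mixed partial ∂²f/∂s∂t is 0, so the Hessian at any point is diag(f_ss, f_tt) = diag(4(3s^2 - 6s + 2), -6(2t + 7)).
At (0, -3): H = diag(8, -6).
The eigenvalues have opposite signs, so H is indefinite: a saddle point.

saddle point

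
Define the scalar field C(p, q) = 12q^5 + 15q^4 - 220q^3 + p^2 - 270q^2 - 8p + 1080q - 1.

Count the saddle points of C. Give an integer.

C separates as a function of p plus a function of q, so ∇C=0 decouples.
∂C/∂p = 2(p - 4) = 0 at p ∈ {4}; ∂C/∂q = 60(q - 3)(q - 1)(q + 2)(q + 3) = 0 at q ∈ {-3, -2, 1, 3}.
The Hessian is diagonal: diag(C_pp, C_qq). Second derivatives: C_pp(4)=2; C_qq(-3)=-1440, C_qq(-2)=900, C_qq(1)=-1440, C_qq(3)=3600.
Saddle points occur where the two diagonal entries have opposite signs: (4, -3), (4, 1). Count: 2.

2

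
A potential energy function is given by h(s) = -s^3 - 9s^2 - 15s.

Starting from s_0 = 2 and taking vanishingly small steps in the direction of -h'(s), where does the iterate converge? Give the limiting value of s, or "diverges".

h'(s) = -3(s + 1)(s + 5), so h'(2) = -63.
Gradient descent moves in the -h' direction, i.e. s is increasing.
There is no critical point above s=2, and h' keeps the same sign, so the iterate runs off to +∞.

diverges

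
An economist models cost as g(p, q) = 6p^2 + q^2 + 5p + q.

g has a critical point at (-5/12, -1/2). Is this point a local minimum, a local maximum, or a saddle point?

local minimum

The Hessian of g is constant: H = [[12, 0], [0, 2]].
det(H) = 12·2 − 0² = 24.
det(H) > 0 and tr(H) = 14 > 0, so H is positive definite and the point is a local minimum.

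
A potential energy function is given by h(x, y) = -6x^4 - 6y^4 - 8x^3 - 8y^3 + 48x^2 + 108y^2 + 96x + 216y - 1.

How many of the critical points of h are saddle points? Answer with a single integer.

4

h separates as a function of x plus a function of y, so ∇h=0 decouples.
∂h/∂x = -24(x - 2)(x + 1)(x + 2) = 0 at x ∈ {-2, -1, 2}; ∂h/∂y = -24(y - 3)(y + 1)(y + 3) = 0 at y ∈ {-3, -1, 3}.
The Hessian is diagonal: diag(h_xx, h_yy). Second derivatives: h_xx(-2)=-96, h_xx(-1)=72, h_xx(2)=-288; h_yy(-3)=-288, h_yy(-1)=192, h_yy(3)=-576.
Saddle points occur where the two diagonal entries have opposite signs: (-2, -1), (-1, -3), (-1, 3), (2, -1). Count: 4.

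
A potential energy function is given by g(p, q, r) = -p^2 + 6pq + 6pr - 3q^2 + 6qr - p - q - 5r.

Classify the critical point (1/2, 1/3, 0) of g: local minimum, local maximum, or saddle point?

saddle point

The Hessian is constant: H = [[-2, 6, 6], [6, -6, 6], [6, 6, 0]].
Leading principal minors: Δ₁ = -2, Δ₂ = -24, Δ₃ = 720.
The minors fit neither the all-positive nor the alternating-sign pattern, so H is indefinite: a saddle point.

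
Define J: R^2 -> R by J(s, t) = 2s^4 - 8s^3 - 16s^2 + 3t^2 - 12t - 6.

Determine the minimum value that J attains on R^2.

-274

J(s,t) separates as P(s) + Q(t) − 6, so its minimum is min P + min Q − 6.
P'(s) = 8s(s - 4)(s + 1) vanishes at s ∈ {-1, 0, 4}; Q'(t) = 6(t - 2) vanishes at t ∈ {2}.
Local minima of P (where P''>0): P(-1)=-6, P(4)=-256. Local minima of Q: Q(2)=-12.
So the global minimum of J is P(4) + Q(2) − 6 = -256 − 12 − 6 = -274, attained at (4, 2).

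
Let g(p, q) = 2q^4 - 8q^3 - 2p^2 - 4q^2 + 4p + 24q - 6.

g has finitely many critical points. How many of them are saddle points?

2

g separates as a function of p plus a function of q, so ∇g=0 decouples.
∂g/∂p = -4(p - 1) = 0 at p ∈ {1}; ∂g/∂q = 8(q - 3)(q - 1)(q + 1) = 0 at q ∈ {-1, 1, 3}.
The Hessian is diagonal: diag(g_pp, g_qq). Second derivatives: g_pp(1)=-4; g_qq(-1)=64, g_qq(1)=-32, g_qq(3)=64.
Saddle points occur where the two diagonal entries have opposite signs: (1, -1), (1, 3). Count: 2.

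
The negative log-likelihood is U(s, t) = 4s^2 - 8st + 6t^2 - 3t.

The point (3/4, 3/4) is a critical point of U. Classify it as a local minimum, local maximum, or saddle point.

local minimum

The Hessian of U is constant: H = [[8, -8], [-8, 12]].
det(H) = 8·12 − (-8)² = 32.
det(H) > 0 and tr(H) = 20 > 0, so H is positive definite and the point is a local minimum.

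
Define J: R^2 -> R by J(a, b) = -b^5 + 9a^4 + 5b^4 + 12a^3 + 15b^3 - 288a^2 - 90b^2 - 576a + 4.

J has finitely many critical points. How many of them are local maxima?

J separates as a function of a plus a function of b, so ∇J=0 decouples.
∂J/∂a = 36(a - 4)(a + 1)(a + 4) = 0 at a ∈ {-4, -1, 4}; ∂J/∂b = -5b(b - 4)(b - 3)(b + 3) = 0 at b ∈ {-3, 0, 3, 4}.
The Hessian is diagonal: diag(J_aa, J_bb). Second derivatives: J_aa(-4)=864, J_aa(-1)=-540, J_aa(4)=1440; J_bb(-3)=630, J_bb(0)=-180, J_bb(3)=90, J_bb(4)=-140.
Local maxima occur where both diagonal entries negative: (-1, 0), (-1, 4). Count: 2.

2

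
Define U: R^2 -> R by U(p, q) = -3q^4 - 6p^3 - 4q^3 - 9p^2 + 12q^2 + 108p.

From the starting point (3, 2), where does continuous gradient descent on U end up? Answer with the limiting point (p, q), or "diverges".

diverges

U is separable, so gradient descent decouples: p follows -∂U/∂p, q follows -∂U/∂q.
∂U/∂p = -18(p - 2)(p + 3); at p=3 this is -108, so p increases.
∂U/∂q = -12q(q - 1)(q + 2); at q=2 this is -96, so q increases.
The p-coordinate has no critical point in that direction and runs off to infinity.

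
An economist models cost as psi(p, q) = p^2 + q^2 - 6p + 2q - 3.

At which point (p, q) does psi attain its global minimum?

psi(p,q) separates as A(p) + B(q) − 3, so its minimum is min A + min B − 3.
A'(p) = 2p - 6 vanishes at p ∈ {3}; B'(q) = 2q + 2 vanishes at q ∈ {-1}.
Local minima of A (where A''>0): A(3)=-9. Local minima of B: B(-1)=-1.
So the global minimum of psi is A(3) + B(-1) − 3 = -9 − 1 − 3 = -13, attained at (3, -1).

(3, -1)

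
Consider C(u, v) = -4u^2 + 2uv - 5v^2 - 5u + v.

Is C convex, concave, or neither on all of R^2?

concave

C is quadratic, so its Hessian is the constant matrix H = [[-8, 2], [2, -10]].
det(H) = 76, tr(H) = -18.
det(H) > 0 and tr(H) < 0, so H is negative definite everywhere: concave.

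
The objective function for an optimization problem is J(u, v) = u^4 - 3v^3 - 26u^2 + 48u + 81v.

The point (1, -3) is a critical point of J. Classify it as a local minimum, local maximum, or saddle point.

saddle point

The mixed partial ∂²J/∂u∂v is 0, so the Hessian at any point is diag(J_uu, J_vv) = diag(4(3u^2 - 13), -18v).
At (1, -3): H = diag(-40, 54).
The eigenvalues have opposite signs, so H is indefinite: a saddle point.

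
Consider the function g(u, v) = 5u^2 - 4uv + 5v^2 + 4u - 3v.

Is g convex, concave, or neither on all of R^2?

convex

g is quadratic, so its Hessian is the constant matrix H = [[10, -4], [-4, 10]].
det(H) = 84, tr(H) = 20.
det(H) > 0 and tr(H) > 0, so H is positive definite everywhere: convex.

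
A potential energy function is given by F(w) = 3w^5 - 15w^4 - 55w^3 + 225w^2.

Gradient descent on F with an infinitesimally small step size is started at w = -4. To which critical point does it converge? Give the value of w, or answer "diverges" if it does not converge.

diverges

F'(w) = 15w(w - 5)(w - 2)(w + 3), so F'(-4) = 3240.
Gradient descent moves in the -F' direction, i.e. w is decreasing.
There is no critical point below w=-4, and F' keeps the same sign, so the iterate runs off to −∞.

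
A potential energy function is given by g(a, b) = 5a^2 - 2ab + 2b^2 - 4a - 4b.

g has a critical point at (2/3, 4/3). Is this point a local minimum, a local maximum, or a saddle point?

local minimum

The Hessian of g is constant: H = [[10, -2], [-2, 4]].
det(H) = 10·4 − (-2)² = 36.
det(H) > 0 and tr(H) = 14 > 0, so H is positive definite and the point is a local minimum.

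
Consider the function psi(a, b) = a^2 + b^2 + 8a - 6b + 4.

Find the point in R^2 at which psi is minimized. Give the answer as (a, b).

(-4, 3)

psi(a,b) separates as P(a) + Q(b) + 4, so its minimum is min P + min Q + 4.
P'(a) = 2a + 8 vanishes at a ∈ {-4}; Q'(b) = 2b - 6 vanishes at b ∈ {3}.
Local minima of P (where P''>0): P(-4)=-16. Local minima of Q: Q(3)=-9.
So the global minimum of psi is P(-4) + Q(3) + 4 = -16 − 9 + 4 = -21, attained at (-4, 3).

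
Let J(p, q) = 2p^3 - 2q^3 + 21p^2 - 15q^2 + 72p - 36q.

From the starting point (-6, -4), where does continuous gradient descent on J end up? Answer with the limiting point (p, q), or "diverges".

diverges

J is separable, so gradient descent decouples: p follows -∂J/∂p, q follows -∂J/∂q.
∂J/∂p = 6(p + 3)(p + 4); at p=-6 this is 36, so p decreases.
∂J/∂q = -6(q + 2)(q + 3); at q=-4 this is -12, so q increases.
The p-coordinate has no critical point in that direction and runs off to infinity.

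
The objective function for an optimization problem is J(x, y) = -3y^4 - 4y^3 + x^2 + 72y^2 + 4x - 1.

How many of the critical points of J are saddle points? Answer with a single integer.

J separates as a function of x plus a function of y, so ∇J=0 decouples.
∂J/∂x = 2(x + 2) = 0 at x ∈ {-2}; ∂J/∂y = -12y(y - 3)(y + 4) = 0 at y ∈ {-4, 0, 3}.
The Hessian is diagonal: diag(J_xx, J_yy). Second derivatives: J_xx(-2)=2; J_yy(-4)=-336, J_yy(0)=144, J_yy(3)=-252.
Saddle points occur where the two diagonal entries have opposite signs: (-2, -4), (-2, 3). Count: 2.

2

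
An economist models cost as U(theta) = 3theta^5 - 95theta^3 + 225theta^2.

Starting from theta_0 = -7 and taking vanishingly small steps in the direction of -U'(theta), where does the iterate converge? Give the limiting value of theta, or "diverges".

U'(theta) = 15theta(theta - 3)(theta - 2)(theta + 5), so U'(-7) = 18900.
Gradient descent moves in the -U' direction, i.e. theta is decreasing.
There is no critical point below theta=-7, and U' keeps the same sign, so the iterate runs off to −∞.

diverges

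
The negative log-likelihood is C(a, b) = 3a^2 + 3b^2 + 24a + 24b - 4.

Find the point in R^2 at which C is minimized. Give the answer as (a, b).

C(a,b) separates as P(a) + Q(b) − 4, so its minimum is min P + min Q − 4.
P'(a) = 6a + 24 vanishes at a ∈ {-4}; Q'(b) = 6b + 24 vanishes at b ∈ {-4}.
Local minima of P (where P''>0): P(-4)=-48. Local minima of Q: Q(-4)=-48.
So the global minimum of C is P(-4) + Q(-4) − 4 = -48 − 48 − 4 = -100, attained at (-4, -4).

(-4, -4)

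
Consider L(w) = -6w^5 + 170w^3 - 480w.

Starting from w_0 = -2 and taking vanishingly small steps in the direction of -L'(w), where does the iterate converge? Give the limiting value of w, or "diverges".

-4

L'(w) = -30(w - 4)(w - 1)(w + 1)(w + 4), so L'(-2) = 1080.
Gradient descent moves in the -L' direction, i.e. w is decreasing.
The nearest critical point in that direction is w = -4, where L'' = 3600 > 0 (a local minimum). The iterate converges there.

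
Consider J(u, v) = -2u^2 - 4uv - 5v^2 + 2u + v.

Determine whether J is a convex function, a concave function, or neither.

concave

J is quadratic, so its Hessian is the constant matrix H = [[-4, -4], [-4, -10]].
det(H) = 24, tr(H) = -14.
det(H) > 0 and tr(H) < 0, so H is negative definite everywhere: concave.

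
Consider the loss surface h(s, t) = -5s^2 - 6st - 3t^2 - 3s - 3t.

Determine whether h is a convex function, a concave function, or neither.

h is quadratic, so its Hessian is the constant matrix H = [[-10, -6], [-6, -6]].
det(H) = 24, tr(H) = -16.
det(H) > 0 and tr(H) < 0, so H is negative definite everywhere: concave.

concave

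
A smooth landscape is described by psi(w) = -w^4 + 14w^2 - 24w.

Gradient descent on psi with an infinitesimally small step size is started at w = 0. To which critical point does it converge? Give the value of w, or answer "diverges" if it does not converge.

1

psi'(w) = -4(w - 2)(w - 1)(w + 3), so psi'(0) = -24.
Gradient descent moves in the -psi' direction, i.e. w is increasing.
The nearest critical point in that direction is w = 1, where psi'' = 16 > 0 (a local minimum). The iterate converges there.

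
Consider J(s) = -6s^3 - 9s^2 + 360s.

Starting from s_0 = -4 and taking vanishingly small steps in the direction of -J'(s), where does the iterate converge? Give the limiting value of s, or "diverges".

-5

J'(s) = -18(s - 4)(s + 5), so J'(-4) = 144.
Gradient descent moves in the -J' direction, i.e. s is decreasing.
The nearest critical point in that direction is s = -5, where J'' = 162 > 0 (a local minimum). The iterate converges there.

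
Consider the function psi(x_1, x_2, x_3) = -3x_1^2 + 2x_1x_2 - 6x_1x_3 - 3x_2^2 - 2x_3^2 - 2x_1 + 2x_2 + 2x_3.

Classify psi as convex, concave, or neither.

psi is quadratic, so its Hessian is the constant matrix H = [[-6, 2, -6], [2, -6, 0], [-6, 0, -4]].
Leading principal minors: -6, 32, 88.
Neither pattern holds ⇒ H is indefinite ⇒ neither convex nor concave.

neither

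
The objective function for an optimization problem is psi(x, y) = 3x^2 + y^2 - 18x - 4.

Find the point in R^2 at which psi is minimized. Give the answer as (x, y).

(3, 0)

psi(x,y) separates as P(x) + Q(y) − 4, so its minimum is min P + min Q − 4.
P'(x) = 6x - 18 vanishes at x ∈ {3}; Q'(y) = 2y vanishes at y ∈ {0}.
Local minima of P (where P''>0): P(3)=-27. Local minima of Q: Q(0)=0.
So the global minimum of psi is P(3) + Q(0) − 4 = -27 + 0 − 4 = -31, attained at (3, 0).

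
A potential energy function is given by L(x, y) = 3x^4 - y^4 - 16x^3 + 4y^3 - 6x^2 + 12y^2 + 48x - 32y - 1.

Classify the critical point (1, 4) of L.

The mixed partial ∂²L/∂x∂y is 0, so the Hessian at any point is diag(L_xx, L_yy) = diag(12(3x^2 - 8x - 1), 12(-y^2 + 2y + 2)).
At (1, 4): H = diag(-72, -72).
Both eigenvalues are negative, so H is negative definite: a local maximum.

local maximum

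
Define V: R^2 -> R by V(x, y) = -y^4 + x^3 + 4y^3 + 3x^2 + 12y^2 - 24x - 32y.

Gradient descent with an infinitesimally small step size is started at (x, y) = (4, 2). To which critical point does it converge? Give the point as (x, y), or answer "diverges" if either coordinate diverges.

V is separable, so gradient descent decouples: x follows -∂V/∂x, y follows -∂V/∂y.
∂V/∂x = 3(x - 2)(x + 4); at x=4 this is 48, so x decreases.
∂V/∂y = -4(y - 4)(y - 1)(y + 2); at y=2 this is 32, so y decreases.
x converges to its nearest critical value 2 (a local min of the x-part); y converges to 1. The iterate converges to (2, 1).

(2, 1)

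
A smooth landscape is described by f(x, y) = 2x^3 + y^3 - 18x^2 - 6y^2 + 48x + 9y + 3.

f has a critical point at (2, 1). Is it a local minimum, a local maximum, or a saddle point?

The mixed partial ∂²f/∂x∂y is 0, so the Hessian at any point is diag(f_xx, f_yy) = diag(12(x - 3), 6(y - 2)).
At (2, 1): H = diag(-12, -6).
Both eigenvalues are negative, so H is negative definite: a local maximum.

local maximum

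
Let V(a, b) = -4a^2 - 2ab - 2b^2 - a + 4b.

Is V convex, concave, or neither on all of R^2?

concave

V is quadratic, so its Hessian is the constant matrix H = [[-8, -2], [-2, -4]].
det(H) = 28, tr(H) = -12.
det(H) > 0 and tr(H) < 0, so H is negative definite everywhere: concave.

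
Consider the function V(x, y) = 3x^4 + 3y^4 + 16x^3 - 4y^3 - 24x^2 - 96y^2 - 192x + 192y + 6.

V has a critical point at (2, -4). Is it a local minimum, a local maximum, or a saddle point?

local minimum

The mixed partial ∂²V/∂x∂y is 0, so the Hessian at any point is diag(V_xx, V_yy) = diag(12(3x^2 + 8x - 4), 12(3y^2 - 2y - 16)).
At (2, -4): H = diag(288, 480).
Both eigenvalues are positive, so H is positive definite: a local minimum.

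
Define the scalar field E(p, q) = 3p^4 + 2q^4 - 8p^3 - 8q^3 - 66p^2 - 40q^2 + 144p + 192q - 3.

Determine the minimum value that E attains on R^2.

-1128

E(p,q) separates as A(p) + B(q) − 3, so its minimum is min A + min B − 3.
A'(p) = 12(p - 4)(p - 1)(p + 3) vanishes at p ∈ {-3, 1, 4}; B'(q) = 8(q - 4)(q - 2)(q + 3) vanishes at q ∈ {-3, 2, 4}.
Local minima of A (where A''>0): A(-3)=-567, A(4)=-224. Local minima of B: B(-3)=-558, B(4)=128.
So the global minimum of E is A(-3) + B(-3) − 3 = -567 − 558 − 3 = -1128, attained at (-3, -3).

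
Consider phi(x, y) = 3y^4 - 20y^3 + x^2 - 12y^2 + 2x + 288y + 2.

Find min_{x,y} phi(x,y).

phi(x,y) separates as P(x) + Q(y) + 2, so its minimum is min P + min Q + 2.
P'(x) = 2x + 2 vanishes at x ∈ {-1}; Q'(y) = 12(y - 4)(y - 3)(y + 2) vanishes at y ∈ {-2, 3, 4}.
Local minima of P (where P''>0): P(-1)=-1. Local minima of Q: Q(-2)=-416, Q(4)=448.
So the global minimum of phi is P(-1) + Q(-2) + 2 = -1 − 416 + 2 = -415, attained at (-1, -2).

-415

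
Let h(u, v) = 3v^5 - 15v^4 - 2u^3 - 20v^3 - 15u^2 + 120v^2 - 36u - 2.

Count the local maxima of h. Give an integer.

h separates as a function of u plus a function of v, so ∇h=0 decouples.
∂h/∂u = -6(u + 2)(u + 3) = 0 at u ∈ {-3, -2}; ∂h/∂v = 15v(v - 4)(v - 2)(v + 2) = 0 at v ∈ {-2, 0, 2, 4}.
The Hessian is diagonal: diag(h_uu, h_vv). Second derivatives: h_uu(-3)=6, h_uu(-2)=-6; h_vv(-2)=-720, h_vv(0)=240, h_vv(2)=-240, h_vv(4)=720.
Local maxima occur where both diagonal entries negative: (-2, -2), (-2, 2). Count: 2.

2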